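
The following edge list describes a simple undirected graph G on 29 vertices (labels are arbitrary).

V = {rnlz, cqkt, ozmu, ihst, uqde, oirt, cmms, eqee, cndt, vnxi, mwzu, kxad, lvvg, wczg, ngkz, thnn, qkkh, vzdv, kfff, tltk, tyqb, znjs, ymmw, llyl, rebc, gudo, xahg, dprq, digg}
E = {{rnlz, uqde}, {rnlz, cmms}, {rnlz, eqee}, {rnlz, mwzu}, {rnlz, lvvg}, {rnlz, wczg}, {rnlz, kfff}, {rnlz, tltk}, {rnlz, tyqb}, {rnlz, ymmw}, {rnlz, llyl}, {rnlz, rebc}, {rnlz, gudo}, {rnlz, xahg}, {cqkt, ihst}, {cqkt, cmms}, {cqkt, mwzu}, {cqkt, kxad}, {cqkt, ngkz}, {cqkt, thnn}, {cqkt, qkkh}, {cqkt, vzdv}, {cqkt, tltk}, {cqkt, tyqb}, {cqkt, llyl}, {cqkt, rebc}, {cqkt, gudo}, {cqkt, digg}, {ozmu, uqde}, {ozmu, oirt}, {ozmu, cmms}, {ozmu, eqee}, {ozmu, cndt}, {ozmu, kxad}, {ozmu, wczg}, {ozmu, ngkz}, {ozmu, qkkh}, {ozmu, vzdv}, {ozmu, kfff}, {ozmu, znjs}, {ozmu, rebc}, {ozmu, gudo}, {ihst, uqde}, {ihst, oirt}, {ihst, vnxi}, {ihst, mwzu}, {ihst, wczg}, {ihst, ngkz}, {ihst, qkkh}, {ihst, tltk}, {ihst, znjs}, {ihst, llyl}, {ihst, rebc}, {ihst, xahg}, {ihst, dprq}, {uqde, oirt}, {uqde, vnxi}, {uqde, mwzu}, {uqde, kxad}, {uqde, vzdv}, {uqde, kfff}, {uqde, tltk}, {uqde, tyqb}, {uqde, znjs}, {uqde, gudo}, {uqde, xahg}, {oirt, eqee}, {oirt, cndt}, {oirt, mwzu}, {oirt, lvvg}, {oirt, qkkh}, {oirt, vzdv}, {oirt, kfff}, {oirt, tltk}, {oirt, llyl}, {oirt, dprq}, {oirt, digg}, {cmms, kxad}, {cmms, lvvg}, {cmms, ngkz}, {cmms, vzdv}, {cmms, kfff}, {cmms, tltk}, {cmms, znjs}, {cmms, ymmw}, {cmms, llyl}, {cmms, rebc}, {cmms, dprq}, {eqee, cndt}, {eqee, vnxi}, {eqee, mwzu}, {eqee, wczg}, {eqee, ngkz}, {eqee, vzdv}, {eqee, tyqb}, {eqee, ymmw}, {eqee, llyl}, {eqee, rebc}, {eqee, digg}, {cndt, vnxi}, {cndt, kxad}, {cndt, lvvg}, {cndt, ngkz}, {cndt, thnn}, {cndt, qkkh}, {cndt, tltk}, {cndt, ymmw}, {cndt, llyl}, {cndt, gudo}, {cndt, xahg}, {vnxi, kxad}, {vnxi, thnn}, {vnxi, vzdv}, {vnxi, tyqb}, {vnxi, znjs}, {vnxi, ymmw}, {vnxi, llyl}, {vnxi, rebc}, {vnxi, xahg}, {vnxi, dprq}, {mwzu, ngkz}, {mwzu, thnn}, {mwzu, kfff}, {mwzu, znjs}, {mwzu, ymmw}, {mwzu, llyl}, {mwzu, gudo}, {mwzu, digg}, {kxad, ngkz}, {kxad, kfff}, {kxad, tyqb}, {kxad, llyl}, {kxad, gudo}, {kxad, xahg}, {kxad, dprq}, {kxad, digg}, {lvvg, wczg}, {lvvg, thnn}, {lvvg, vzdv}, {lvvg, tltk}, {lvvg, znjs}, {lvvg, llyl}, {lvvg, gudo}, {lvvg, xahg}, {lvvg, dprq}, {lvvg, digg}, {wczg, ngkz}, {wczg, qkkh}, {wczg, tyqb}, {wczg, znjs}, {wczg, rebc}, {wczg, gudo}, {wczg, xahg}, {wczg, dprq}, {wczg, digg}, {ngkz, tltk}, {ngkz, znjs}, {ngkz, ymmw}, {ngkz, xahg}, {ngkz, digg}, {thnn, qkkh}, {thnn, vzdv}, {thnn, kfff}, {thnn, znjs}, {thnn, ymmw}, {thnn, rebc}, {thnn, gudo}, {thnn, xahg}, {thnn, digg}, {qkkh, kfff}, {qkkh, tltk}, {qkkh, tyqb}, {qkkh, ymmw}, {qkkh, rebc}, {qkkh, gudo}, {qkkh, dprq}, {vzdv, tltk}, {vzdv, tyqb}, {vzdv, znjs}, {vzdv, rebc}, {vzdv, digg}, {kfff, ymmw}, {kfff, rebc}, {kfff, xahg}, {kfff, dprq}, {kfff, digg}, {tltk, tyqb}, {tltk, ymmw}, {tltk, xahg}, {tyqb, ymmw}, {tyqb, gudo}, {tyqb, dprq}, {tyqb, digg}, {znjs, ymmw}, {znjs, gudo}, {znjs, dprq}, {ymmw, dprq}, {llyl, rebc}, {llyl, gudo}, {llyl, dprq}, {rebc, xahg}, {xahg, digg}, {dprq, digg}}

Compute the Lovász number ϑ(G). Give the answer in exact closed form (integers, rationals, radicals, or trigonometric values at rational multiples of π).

deg(rnlz) = 14; N(rnlz) = {uqde, cmms, eqee, mwzu, lvvg, wczg, kfff, tltk, tyqb, ymmw, llyl, rebc, gudo, xahg}.
Vertex llyl has 14 neighbors: rnlz, cqkt, ihst, oirt, cmms, eqee, cndt, vnxi, mwzu, kxad, lvvg, rebc, gudo, dprq.
Vertex xahg has 14 neighbors: rnlz, ihst, uqde, cndt, vnxi, kxad, lvvg, wczg, ngkz, thnn, kfff, tltk, rebc, digg.
deg(cqkt) = 14; N(cqkt) = {ihst, cmms, mwzu, kxad, ngkz, thnn, qkkh, vzdv, tltk, tyqb, llyl, rebc, gudo, digg}.
deg(v) = 14 for all v (|V|=29); strongly regular (29,14,6,7).
Distinct eigenvalues (to 3 d.p.): [14.0, 2.193, -3.193].
Lovász (edge-transitive): ϑ = −29·(-sqrt(29)/2 - 1/2)/((14)−(-sqrt(29)/2 - 1/2)) = sqrt(29).
= 5.38516… (decimal).

sqrt(29)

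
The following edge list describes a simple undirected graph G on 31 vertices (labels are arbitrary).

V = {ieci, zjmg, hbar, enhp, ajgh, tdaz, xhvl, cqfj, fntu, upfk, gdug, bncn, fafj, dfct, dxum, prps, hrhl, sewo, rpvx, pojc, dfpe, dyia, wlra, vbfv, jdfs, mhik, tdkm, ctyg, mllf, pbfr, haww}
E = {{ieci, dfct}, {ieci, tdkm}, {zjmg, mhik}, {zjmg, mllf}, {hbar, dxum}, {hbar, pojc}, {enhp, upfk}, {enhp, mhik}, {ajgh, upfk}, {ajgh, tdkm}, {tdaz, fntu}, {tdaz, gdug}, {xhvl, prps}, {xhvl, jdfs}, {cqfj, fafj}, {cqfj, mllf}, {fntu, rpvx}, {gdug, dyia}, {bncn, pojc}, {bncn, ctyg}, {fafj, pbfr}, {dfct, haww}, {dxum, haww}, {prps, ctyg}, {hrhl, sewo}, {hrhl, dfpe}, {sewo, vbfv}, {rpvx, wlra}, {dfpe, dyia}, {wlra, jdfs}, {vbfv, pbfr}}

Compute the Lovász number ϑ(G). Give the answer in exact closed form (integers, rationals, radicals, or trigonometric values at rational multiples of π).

N(dfct) = {ieci, haww}, |N(dfct)| = 2.
N(hrhl) = {sewo, dfpe}, |N(hrhl)| = 2.
Vertex prps has 2 neighbors: xhvl, ctyg.
deg(cqfj) = 2; N(cqfj) = {fafj, mllf}.
2-regular, N=31; connected 2-regular on 31 ⇒ C_{31}.
Distinct eigenvalues (to 5 d.p.): [2.0, 1.95906, 1.83792, 1.64153, 1.37793, 1.05793, 0.69461, 0.30286, -0.1013, -0.50131, -0.88079, -1.22421, -1.51752, -1.74869, -1.90828, -1.98974].
−31·(-2*cos(pi/31)) / ((2)−(-2*cos(pi/31))) = 31*cos(pi/31)/(cos(pi/31) + 1) = ϑ(G).
Numerically 15.460135.
α=15, χ(Ḡ)=16; ϑ=31*cos(pi/31)/(cos(pi/31) + 1) lies between (both strict).

31*cos(pi/31)/(cos(pi/31) + 1)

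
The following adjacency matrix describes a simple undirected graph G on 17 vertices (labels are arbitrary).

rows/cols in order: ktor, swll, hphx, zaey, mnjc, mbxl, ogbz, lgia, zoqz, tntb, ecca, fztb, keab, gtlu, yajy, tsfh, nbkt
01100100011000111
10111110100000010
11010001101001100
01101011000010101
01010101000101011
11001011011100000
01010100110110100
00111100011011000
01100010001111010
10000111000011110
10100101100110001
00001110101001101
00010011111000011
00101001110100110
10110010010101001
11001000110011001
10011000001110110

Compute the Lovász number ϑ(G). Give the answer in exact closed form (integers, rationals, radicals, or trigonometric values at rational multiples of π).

N(keab) = {zaey, ogbz, lgia, zoqz, tntb, ecca, tsfh, nbkt}, |N(keab)| = 8.
N(tsfh) = {ktor, swll, mnjc, zoqz, tntb, keab, gtlu, nbkt}, |N(tsfh)| = 8.
N(swll) = {ktor, hphx, zaey, mnjc, mbxl, ogbz, zoqz, tsfh}, |N(swll)| = 8.
N(fztb) = {mnjc, mbxl, ogbz, zoqz, ecca, gtlu, yajy, nbkt}, |N(fztb)| = 8.
Regular of degree 8 on 17 vertices: Paley(17): SR with (k,λ,μ)=(8,3,4).
The 3 distinct eigenvalues: [8.0, 1.561553, -2.561553].
λ_max=8, λ_min=-sqrt(17)/2 - 1/2; ϑ = −17·λ_min/(λ_max−λ_min) = sqrt(17).
Numerically 4.123106.

sqrt(17)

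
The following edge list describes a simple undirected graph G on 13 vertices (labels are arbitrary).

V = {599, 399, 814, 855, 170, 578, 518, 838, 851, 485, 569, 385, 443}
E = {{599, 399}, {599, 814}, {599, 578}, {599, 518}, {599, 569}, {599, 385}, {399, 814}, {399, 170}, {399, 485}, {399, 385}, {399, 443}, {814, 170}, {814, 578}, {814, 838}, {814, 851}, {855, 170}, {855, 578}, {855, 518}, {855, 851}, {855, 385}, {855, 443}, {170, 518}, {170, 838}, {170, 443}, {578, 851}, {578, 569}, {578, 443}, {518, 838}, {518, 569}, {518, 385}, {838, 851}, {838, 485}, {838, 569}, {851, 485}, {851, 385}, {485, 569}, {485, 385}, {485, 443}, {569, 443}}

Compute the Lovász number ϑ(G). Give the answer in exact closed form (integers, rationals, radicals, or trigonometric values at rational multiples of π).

sqrt(13)

Vertex 814 has 6 neighbors: 599, 399, 170, 578, 838, 851.
N(485) = {399, 838, 851, 569, 385, 443}, |N(485)| = 6.
deg(170) = 6; N(170) = {399, 814, 855, 518, 838, 443}.
N(569) = {599, 578, 518, 838, 485, 443}, |N(569)| = 6.
Every vertex has degree 6 (N=13); Paley(13): SR with (k,λ,μ)=(6,2,3).
Distinct eigenvalues (to 4 d.p.): [6.0, 1.3028, -2.3028].
Lovász (edge-transitive): ϑ = −13·(-sqrt(13)/2 - 1/2)/((6)−(-sqrt(13)/2 - 1/2)) = sqrt(13).
= 3.6056… (decimal).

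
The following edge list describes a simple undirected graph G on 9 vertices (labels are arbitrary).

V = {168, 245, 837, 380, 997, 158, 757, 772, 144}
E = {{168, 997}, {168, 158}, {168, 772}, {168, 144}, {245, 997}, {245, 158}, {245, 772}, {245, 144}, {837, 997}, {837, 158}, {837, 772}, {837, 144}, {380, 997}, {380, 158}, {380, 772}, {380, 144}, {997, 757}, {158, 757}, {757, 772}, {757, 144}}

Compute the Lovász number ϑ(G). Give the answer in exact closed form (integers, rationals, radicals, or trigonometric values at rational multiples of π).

5

deg(997) = 5; N(997) = {168, 245, 837, 380, 757}.
Vertex 837 has 4 neighbors: 997, 158, 772, 144.
Vertex 757 has 4 neighbors: 997, 158, 772, 144.
N(772) = {168, 245, 837, 380, 757}, |N(772)| = 5.
2 parts of sizes [5, 4]; α(G) = 5 = ϑ (perfect).
ϑ(G) ≈ 5.0000000.
Sandwich: α(G)=5 ≤ ϑ(G)=5 ≤ χ(Ḡ)=5 (collapsed).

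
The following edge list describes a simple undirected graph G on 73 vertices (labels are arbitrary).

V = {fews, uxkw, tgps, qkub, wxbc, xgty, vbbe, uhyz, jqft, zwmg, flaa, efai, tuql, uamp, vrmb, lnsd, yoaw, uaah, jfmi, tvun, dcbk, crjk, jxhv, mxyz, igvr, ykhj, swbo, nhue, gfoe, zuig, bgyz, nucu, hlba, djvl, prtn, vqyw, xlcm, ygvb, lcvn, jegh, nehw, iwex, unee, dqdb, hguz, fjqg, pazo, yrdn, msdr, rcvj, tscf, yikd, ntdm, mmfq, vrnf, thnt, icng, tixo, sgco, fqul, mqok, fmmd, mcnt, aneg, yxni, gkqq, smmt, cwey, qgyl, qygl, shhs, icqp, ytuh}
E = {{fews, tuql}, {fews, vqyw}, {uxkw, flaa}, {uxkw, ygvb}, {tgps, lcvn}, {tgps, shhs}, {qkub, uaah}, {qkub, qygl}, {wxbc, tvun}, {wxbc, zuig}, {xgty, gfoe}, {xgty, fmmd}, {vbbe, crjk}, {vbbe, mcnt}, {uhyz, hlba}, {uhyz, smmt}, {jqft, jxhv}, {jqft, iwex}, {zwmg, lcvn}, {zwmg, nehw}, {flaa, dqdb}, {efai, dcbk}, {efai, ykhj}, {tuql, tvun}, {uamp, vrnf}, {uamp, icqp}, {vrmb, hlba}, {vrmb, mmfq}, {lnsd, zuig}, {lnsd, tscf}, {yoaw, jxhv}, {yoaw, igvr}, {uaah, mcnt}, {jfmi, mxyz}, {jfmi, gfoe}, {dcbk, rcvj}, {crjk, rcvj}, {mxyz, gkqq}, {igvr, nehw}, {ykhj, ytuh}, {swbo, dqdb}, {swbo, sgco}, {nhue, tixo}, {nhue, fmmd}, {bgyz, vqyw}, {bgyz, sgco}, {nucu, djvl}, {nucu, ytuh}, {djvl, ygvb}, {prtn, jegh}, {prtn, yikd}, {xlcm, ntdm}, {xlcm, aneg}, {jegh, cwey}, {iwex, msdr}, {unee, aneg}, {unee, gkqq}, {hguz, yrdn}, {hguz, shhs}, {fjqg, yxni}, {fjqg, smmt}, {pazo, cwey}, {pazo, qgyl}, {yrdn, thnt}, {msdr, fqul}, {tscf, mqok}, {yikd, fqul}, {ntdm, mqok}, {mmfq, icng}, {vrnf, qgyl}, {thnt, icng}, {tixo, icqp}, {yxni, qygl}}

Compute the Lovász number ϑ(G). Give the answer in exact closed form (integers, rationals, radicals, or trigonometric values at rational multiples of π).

73*cos(pi/73)/(cos(pi/73) + 1)

Vertex ykhj has 2 neighbors: efai, ytuh.
deg(uamp) = 2; N(uamp) = {vrnf, icqp}.
Vertex pazo has 2 neighbors: cwey, qgyl.
N(tscf) = {lnsd, mqok}, |N(tscf)| = 2.
73-vertex 2-regular graph: the odd cycle C_{73}.
spec(A) ≈ [2.0, 1.9926, 1.97044, 1.9337, 1.88263, 1.81764, 1.73918, 1.64785, 1.54431, 1.42935, 1.3038, 1.1686, 1.02474, 0.8733, 0.7154, 0.55219, 0.3849, 0.21476, 0.04303, -0.12902, -0.30011, -0.46898, -0.63438, -0.79509, -0.9499, -1.09769, -1.23734, -1.36784, -1.48821, -1.59756, -1.69508, -1.78006, -1.85185, -1.90993, -1.95388, -1.98335, -1.99815] (distinct, 5 d.p.).
λ_max=2, λ_min=-2*cos(pi/73); ϑ = −73·λ_min/(λ_max−λ_min) = 73*cos(pi/73)/(cos(pi/73) + 1).
= 36.483095… (decimal).
Check 36 ≤ 73*cos(pi/73)/(cos(pi/73) + 1) ≤ 37: both strict.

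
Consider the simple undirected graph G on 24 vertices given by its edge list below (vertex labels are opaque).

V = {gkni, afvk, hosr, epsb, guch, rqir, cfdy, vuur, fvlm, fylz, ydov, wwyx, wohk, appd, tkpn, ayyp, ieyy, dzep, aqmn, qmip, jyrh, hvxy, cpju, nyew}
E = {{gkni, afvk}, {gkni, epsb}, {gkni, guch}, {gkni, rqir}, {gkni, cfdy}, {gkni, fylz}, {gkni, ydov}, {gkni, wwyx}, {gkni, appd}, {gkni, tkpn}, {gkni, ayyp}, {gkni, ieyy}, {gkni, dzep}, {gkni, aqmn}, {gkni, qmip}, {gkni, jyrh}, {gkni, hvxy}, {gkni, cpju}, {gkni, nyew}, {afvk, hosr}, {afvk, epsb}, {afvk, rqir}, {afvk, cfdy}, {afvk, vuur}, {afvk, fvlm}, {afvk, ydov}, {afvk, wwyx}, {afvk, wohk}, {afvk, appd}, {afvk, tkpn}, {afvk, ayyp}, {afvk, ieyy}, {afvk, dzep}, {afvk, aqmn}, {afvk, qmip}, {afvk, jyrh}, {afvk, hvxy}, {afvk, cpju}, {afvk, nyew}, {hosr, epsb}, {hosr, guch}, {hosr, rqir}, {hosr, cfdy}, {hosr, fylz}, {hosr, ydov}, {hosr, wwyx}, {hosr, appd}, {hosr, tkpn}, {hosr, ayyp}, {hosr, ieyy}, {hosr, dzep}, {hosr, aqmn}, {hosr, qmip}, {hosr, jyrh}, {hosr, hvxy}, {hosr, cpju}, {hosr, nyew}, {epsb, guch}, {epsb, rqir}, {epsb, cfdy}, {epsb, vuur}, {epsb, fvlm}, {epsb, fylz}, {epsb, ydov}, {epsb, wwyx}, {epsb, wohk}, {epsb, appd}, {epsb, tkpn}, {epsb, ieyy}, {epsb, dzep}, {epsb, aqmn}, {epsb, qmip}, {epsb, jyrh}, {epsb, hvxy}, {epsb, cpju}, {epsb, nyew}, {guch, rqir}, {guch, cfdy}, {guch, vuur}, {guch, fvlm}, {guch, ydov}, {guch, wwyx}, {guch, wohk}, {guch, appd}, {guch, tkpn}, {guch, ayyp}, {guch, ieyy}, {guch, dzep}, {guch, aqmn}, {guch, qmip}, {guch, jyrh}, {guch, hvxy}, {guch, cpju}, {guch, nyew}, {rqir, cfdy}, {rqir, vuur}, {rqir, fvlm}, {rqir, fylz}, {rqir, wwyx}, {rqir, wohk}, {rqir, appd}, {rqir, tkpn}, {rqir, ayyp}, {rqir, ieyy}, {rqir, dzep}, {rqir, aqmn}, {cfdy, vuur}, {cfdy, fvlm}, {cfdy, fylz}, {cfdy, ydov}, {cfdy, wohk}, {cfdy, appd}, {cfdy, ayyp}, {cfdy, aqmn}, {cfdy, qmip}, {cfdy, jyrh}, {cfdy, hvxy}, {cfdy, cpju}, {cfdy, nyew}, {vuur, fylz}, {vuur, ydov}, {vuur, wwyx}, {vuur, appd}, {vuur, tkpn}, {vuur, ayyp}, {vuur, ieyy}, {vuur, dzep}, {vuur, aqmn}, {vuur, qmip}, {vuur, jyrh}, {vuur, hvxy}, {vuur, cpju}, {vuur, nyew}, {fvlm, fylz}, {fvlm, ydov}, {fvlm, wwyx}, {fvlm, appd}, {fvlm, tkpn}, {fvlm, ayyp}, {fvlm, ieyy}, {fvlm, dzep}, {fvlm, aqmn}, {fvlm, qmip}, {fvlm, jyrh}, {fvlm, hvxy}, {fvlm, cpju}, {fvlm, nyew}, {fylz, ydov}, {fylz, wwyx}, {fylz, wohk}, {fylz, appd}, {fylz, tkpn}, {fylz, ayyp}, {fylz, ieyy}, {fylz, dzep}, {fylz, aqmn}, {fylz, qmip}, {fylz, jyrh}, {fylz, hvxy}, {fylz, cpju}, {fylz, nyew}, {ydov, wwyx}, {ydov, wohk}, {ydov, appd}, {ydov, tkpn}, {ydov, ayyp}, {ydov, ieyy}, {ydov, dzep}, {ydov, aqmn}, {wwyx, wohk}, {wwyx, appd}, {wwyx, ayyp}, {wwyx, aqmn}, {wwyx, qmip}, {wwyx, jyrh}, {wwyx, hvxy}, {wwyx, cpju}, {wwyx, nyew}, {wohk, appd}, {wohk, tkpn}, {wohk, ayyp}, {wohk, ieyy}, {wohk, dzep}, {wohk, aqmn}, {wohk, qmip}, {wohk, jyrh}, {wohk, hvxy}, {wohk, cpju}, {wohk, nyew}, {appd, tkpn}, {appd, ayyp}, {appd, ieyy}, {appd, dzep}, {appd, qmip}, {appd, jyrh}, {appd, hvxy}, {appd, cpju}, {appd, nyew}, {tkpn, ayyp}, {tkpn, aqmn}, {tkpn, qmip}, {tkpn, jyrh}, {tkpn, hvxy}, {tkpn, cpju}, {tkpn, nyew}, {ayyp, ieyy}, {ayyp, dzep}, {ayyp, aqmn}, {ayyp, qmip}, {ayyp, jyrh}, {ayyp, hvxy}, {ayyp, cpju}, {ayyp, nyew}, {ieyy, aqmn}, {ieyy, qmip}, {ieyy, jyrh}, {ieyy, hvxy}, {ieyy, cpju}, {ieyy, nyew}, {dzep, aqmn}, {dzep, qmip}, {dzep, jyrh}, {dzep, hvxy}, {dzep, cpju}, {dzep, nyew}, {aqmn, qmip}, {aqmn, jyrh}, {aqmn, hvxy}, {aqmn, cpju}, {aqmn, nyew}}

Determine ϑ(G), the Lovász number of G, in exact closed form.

7

deg(guch) = 21; N(guch) = {gkni, hosr, epsb, rqir, cfdy, vuur, fvlm, ydov, wwyx, wohk, appd, tkpn, ayyp, ieyy, dzep, aqmn, qmip, jyrh, hvxy, cpju, nyew}.
N(jyrh) = {gkni, afvk, hosr, epsb, guch, cfdy, vuur, fvlm, fylz, wwyx, wohk, appd, tkpn, ayyp, ieyy, dzep, aqmn}, |N(jyrh)| = 17.
deg(dzep) = 19; N(dzep) = {gkni, afvk, hosr, epsb, guch, rqir, vuur, fvlm, fylz, ydov, wohk, appd, ayyp, aqmn, qmip, jyrh, hvxy, cpju, nyew}.
deg(wohk) = 19; N(wohk) = {afvk, epsb, guch, rqir, cfdy, fylz, ydov, wwyx, appd, tkpn, ayyp, ieyy, dzep, aqmn, qmip, jyrh, hvxy, cpju, nyew}.
6 parts of sizes [7, 5, 5, 3, 2, 2]; α(G) = 7 = ϑ (perfect).
≈ 7.0000000 (to 7 d.p.).
Lovász sandwich 7 ≤ 7 ≤ 7: collapsed.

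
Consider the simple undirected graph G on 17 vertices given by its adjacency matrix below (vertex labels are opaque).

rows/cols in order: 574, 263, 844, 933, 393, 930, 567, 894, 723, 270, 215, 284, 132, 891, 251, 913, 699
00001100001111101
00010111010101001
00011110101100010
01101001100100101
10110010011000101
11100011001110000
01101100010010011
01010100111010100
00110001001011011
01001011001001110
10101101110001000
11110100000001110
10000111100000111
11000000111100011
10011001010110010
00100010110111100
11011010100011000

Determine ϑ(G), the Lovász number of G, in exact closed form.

Vertex 270 has 8 neighbors: 263, 393, 567, 894, 215, 891, 251, 913.
deg(894) = 8; N(894) = {263, 933, 930, 723, 270, 215, 132, 251}.
deg(215) = 8; N(215) = {574, 844, 393, 930, 894, 723, 270, 891}.
deg(891) = 8; N(891) = {574, 263, 723, 270, 215, 284, 913, 699}.
deg(v) = 8 for all v (|V|=17); strongly regular (17,8,3,4).
A has 3 distinct eigenvalues ≈ [8.0, 1.5616, -2.5616].
With N=17: ϑ(G) = 17·(-(-sqrt(17)/2 - 1/2))/(8−(-sqrt(17)/2 - 1/2)) = sqrt(17).
ϑ(G) ≈ 4.12310563.

sqrt(17)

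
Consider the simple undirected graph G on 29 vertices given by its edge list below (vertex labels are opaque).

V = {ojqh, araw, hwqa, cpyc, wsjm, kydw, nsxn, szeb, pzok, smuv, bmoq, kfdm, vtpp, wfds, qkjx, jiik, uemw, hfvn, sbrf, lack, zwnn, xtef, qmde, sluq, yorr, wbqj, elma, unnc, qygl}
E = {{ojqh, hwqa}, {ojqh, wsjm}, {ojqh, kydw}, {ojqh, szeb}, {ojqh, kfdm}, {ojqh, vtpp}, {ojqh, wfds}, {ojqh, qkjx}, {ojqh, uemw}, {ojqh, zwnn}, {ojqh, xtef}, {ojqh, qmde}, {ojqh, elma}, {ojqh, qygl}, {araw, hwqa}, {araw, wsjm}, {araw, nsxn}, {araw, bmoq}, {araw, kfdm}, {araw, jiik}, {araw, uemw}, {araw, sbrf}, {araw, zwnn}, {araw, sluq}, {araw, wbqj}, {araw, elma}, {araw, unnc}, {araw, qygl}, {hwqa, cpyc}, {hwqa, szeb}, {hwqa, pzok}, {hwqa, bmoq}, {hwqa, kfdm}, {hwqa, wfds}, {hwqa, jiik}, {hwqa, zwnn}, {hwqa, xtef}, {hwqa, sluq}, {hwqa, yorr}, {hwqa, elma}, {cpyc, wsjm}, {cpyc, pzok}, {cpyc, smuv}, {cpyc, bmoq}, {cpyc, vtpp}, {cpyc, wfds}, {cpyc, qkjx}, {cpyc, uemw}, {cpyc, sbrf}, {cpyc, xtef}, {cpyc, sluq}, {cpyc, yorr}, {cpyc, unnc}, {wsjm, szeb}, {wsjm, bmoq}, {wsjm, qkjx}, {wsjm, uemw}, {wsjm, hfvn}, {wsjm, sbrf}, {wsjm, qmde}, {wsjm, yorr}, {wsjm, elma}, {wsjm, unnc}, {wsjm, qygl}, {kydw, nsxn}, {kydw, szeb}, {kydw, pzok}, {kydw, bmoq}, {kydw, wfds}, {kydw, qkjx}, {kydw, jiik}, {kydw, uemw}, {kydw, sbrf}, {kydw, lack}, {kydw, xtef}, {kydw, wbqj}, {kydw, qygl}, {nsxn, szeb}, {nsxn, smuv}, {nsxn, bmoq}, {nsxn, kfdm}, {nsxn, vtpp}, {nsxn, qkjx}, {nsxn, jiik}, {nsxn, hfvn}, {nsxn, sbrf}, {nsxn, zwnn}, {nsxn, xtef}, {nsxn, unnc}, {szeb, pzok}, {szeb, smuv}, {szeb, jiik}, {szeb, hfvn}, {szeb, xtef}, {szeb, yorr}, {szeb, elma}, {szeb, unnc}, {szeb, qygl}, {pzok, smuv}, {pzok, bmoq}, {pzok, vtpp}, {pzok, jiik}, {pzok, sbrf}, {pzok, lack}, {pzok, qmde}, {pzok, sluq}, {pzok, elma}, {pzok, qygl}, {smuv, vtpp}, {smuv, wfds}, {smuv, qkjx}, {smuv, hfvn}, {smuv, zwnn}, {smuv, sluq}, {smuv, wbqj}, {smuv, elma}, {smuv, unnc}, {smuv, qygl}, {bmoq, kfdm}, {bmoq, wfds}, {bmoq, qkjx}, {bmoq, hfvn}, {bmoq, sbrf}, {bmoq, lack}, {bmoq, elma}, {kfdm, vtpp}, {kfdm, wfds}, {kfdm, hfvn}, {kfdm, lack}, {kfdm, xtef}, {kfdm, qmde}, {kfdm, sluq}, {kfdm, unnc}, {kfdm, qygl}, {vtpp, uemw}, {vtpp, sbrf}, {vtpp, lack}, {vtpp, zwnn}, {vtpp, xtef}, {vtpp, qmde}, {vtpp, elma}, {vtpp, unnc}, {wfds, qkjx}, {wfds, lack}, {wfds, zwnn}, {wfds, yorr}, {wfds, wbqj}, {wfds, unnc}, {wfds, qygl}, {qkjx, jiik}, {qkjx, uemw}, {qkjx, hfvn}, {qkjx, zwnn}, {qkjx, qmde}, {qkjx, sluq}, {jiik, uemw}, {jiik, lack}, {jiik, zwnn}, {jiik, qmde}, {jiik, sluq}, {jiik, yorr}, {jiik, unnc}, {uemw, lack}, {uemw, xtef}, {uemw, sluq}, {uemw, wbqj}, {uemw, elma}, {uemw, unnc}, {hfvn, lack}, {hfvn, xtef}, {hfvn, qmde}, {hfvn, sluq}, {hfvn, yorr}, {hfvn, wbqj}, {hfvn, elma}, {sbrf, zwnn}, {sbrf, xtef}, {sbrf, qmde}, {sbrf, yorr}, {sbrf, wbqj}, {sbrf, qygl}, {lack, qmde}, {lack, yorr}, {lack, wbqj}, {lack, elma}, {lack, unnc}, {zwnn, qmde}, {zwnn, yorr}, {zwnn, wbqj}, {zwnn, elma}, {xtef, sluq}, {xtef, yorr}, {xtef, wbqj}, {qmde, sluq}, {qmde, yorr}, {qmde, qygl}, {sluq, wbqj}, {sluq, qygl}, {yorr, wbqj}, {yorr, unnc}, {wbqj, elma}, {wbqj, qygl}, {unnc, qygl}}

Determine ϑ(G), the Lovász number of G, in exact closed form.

sqrt(29)

N(wfds) = {ojqh, hwqa, cpyc, kydw, smuv, bmoq, kfdm, qkjx, lack, zwnn, yorr, wbqj, unnc, qygl}, |N(wfds)| = 14.
N(qmde) = {ojqh, wsjm, pzok, kfdm, vtpp, qkjx, jiik, hfvn, sbrf, lack, zwnn, sluq, yorr, qygl}, |N(qmde)| = 14.
deg(lack) = 14; N(lack) = {kydw, pzok, bmoq, kfdm, vtpp, wfds, jiik, uemw, hfvn, qmde, yorr, wbqj, elma, unnc}.
Vertex qygl has 14 neighbors: ojqh, araw, wsjm, kydw, szeb, pzok, smuv, kfdm, wfds, sbrf, qmde, sluq, wbqj, unnc.
Every vertex has degree 14 (N=29); Paley(29): SR with (k,λ,μ)=(14,6,7).
A has 3 distinct eigenvalues ≈ [14.0, 2.1926, -3.1926].
Lovász (edge-transitive): ϑ = −29·(-sqrt(29)/2 - 1/2)/((14)−(-sqrt(29)/2 - 1/2)) = sqrt(29).
= 5.38516481… (decimal).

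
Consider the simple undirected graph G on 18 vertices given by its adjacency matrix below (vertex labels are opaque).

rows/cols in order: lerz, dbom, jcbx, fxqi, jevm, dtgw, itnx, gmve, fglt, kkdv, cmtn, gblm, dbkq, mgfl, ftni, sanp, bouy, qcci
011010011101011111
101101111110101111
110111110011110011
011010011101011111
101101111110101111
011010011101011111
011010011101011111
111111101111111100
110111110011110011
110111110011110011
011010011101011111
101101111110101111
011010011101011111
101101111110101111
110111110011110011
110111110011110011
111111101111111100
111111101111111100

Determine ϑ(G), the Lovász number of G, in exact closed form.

N(itnx) = {dbom, jcbx, jevm, gmve, fglt, kkdv, gblm, mgfl, ftni, sanp, bouy, qcci}, |N(itnx)| = 12.
N(fglt) = {lerz, dbom, fxqi, jevm, dtgw, itnx, gmve, cmtn, gblm, dbkq, mgfl, bouy, qcci}, |N(fglt)| = 13.
Vertex gblm has 14 neighbors: lerz, jcbx, fxqi, dtgw, itnx, gmve, fglt, kkdv, cmtn, dbkq, ftni, sanp, bouy, qcci.
N(qcci) = {lerz, dbom, jcbx, fxqi, jevm, dtgw, itnx, fglt, kkdv, cmtn, gblm, dbkq, mgfl, ftni, sanp}, |N(qcci)| = 15.
G = K_{6,5,4,3}: α = 6 = χ(Ḡ), so ϑ = 6.
ϑ(G) ≈ 6.000000000.
Check 6 ≤ 6 ≤ 6: collapsed.

6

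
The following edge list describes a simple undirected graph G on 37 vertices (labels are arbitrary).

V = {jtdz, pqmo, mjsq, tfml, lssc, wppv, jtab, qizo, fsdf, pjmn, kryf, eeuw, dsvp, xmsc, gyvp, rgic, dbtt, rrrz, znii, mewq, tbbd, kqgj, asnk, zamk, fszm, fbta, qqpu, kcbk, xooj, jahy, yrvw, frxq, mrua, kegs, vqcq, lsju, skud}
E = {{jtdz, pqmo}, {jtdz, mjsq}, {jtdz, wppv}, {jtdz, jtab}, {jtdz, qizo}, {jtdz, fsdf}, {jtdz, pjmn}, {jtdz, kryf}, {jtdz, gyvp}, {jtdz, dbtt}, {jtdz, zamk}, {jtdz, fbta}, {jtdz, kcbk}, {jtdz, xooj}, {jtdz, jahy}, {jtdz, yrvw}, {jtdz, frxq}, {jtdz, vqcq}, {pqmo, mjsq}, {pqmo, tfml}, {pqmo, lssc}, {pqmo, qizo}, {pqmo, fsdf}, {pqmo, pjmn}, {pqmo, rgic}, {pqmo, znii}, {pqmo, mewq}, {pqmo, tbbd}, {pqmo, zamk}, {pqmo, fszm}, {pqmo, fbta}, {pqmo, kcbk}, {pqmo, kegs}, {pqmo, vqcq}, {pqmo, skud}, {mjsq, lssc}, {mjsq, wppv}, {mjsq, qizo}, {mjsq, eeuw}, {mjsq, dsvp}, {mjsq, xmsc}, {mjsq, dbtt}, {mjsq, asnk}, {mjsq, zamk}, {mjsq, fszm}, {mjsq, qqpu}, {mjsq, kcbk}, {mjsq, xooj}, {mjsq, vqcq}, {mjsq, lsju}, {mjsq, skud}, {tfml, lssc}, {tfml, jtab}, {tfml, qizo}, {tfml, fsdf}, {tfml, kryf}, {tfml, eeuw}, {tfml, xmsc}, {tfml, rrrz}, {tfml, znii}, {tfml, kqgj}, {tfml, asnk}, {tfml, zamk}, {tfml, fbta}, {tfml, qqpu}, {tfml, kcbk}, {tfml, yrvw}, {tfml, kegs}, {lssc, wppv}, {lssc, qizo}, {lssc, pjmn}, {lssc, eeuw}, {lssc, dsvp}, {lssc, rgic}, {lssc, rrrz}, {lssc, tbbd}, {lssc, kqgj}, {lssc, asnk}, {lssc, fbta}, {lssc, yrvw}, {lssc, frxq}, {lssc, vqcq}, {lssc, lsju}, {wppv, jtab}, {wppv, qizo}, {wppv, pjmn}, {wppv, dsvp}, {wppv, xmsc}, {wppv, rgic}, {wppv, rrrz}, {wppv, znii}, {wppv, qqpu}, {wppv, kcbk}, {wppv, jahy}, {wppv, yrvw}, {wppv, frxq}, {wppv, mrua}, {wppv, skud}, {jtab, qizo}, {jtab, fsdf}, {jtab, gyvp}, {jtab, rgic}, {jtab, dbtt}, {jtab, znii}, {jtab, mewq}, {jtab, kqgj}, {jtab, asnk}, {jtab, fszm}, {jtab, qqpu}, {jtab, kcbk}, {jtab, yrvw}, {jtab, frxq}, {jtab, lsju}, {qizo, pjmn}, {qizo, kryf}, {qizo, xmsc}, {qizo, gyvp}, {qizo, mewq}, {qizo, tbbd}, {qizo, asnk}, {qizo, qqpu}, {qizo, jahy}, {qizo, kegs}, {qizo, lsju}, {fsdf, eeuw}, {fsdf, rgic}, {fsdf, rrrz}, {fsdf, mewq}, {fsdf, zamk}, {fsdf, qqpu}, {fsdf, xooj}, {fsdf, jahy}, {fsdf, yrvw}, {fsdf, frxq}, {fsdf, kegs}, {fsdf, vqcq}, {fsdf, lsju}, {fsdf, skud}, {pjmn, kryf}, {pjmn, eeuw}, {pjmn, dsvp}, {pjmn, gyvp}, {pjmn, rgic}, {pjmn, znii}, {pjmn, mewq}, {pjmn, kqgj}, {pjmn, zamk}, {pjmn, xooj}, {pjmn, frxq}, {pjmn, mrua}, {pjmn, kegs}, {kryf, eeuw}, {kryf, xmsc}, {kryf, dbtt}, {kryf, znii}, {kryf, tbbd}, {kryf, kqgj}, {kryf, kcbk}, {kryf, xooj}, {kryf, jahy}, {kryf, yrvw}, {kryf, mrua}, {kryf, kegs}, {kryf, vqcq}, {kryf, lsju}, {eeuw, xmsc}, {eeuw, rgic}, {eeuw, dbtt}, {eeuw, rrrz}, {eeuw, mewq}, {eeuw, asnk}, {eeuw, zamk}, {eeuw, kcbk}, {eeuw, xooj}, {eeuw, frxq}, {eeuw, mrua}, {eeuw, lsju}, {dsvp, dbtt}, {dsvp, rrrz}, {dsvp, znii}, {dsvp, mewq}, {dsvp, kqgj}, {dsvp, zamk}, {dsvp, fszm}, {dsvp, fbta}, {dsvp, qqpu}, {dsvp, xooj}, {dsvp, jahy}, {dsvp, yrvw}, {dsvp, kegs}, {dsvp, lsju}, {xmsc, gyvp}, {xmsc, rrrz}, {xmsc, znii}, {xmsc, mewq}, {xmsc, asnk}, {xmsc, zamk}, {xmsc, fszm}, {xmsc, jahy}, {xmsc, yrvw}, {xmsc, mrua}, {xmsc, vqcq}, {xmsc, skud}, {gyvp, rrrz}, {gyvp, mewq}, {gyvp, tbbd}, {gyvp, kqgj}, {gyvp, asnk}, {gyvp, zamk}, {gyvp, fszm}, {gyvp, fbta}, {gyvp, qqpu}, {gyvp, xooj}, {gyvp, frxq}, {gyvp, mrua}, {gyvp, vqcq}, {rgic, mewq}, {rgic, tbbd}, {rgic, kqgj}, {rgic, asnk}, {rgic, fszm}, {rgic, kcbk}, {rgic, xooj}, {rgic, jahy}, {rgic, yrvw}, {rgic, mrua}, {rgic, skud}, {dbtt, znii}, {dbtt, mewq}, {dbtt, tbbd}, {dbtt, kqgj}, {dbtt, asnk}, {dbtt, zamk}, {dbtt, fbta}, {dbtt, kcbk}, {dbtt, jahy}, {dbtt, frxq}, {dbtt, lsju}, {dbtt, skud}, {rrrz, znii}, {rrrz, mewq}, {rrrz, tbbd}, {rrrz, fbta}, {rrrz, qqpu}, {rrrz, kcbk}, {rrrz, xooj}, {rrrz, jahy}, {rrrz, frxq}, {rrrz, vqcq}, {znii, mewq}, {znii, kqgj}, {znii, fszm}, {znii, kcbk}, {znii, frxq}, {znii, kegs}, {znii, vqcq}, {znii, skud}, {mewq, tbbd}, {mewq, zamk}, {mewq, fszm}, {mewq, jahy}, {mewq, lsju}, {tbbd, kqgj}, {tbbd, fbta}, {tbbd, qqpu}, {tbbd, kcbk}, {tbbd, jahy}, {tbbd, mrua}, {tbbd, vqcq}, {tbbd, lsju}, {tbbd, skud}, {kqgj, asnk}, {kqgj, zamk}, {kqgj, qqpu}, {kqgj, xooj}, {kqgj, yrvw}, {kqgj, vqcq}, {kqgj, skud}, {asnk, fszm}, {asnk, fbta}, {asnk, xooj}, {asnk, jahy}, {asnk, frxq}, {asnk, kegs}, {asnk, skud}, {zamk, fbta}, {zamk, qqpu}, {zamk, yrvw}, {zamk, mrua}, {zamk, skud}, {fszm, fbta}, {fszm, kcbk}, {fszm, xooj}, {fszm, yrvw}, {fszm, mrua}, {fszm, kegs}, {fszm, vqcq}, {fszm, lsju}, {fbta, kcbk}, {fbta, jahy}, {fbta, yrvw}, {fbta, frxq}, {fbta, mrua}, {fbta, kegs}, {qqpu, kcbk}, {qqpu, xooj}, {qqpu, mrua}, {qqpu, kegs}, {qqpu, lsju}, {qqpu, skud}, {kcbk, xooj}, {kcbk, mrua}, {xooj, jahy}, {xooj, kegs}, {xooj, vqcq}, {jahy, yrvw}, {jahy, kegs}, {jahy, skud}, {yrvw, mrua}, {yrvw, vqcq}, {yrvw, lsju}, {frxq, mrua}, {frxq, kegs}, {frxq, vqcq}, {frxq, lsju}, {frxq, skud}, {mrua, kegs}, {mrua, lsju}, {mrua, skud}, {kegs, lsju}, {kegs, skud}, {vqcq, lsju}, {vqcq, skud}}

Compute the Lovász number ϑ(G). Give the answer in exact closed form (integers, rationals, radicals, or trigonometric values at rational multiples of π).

sqrt(37)

Vertex xmsc has 18 neighbors: mjsq, tfml, wppv, qizo, kryf, eeuw, gyvp, rrrz, znii, mewq, asnk, zamk, fszm, jahy, yrvw, mrua, vqcq, skud.
N(kqgj) = {tfml, lssc, jtab, pjmn, kryf, dsvp, gyvp, rgic, dbtt, znii, tbbd, asnk, zamk, qqpu, xooj, yrvw, vqcq, skud}, |N(kqgj)| = 18.
deg(kryf) = 18; N(kryf) = {jtdz, tfml, qizo, pjmn, eeuw, xmsc, dbtt, znii, tbbd, kqgj, kcbk, xooj, jahy, yrvw, mrua, kegs, vqcq, lsju}.
Vertex eeuw has 18 neighbors: mjsq, tfml, lssc, fsdf, pjmn, kryf, xmsc, rgic, dbtt, rrrz, mewq, asnk, zamk, kcbk, xooj, frxq, mrua, lsju.
deg(v) = 18 for all v (|V|=37); SR(37,18,8,9) — a Paley graph.
spec(A) ≈ [18.0, 2.54138, -3.54138] (distinct, 5 d.p.).
Lovász (edge-transitive): ϑ = −37·(-sqrt(37)/2 - 1/2)/((18)−(-sqrt(37)/2 - 1/2)) = sqrt(37).
Numerically 6.082762530.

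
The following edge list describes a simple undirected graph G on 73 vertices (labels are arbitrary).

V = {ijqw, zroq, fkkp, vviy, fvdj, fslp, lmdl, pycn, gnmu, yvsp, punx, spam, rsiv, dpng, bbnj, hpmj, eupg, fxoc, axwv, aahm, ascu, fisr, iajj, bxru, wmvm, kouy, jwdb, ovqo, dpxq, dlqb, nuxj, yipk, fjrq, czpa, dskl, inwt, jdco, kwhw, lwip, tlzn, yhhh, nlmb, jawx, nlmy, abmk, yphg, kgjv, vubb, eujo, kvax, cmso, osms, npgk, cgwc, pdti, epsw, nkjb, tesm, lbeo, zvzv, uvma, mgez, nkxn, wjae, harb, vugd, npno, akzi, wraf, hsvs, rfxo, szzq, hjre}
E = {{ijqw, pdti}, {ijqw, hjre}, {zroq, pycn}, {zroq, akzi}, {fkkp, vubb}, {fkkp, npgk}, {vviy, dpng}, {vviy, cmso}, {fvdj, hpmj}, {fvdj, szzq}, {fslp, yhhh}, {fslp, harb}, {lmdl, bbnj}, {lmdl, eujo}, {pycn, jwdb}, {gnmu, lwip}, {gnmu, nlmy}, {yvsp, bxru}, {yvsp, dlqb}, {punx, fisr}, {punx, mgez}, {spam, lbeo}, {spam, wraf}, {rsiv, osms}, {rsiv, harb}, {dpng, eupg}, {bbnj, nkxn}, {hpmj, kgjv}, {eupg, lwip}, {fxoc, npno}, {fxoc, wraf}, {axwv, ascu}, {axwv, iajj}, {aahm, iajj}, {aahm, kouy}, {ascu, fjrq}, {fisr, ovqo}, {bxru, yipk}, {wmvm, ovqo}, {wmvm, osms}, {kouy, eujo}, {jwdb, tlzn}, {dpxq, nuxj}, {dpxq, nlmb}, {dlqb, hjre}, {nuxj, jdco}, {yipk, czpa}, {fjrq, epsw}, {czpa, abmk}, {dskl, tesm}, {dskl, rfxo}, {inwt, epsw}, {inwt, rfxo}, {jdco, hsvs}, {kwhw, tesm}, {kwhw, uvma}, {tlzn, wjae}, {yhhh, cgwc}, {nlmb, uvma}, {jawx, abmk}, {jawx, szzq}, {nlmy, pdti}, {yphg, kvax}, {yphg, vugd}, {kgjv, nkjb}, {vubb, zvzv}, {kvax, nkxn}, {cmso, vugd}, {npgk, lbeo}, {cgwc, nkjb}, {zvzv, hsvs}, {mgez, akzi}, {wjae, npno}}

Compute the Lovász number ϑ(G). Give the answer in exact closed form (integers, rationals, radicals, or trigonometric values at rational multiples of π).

deg(punx) = 2; N(punx) = {fisr, mgez}.
deg(jawx) = 2; N(jawx) = {abmk, szzq}.
deg(gnmu) = 2; N(gnmu) = {lwip, nlmy}.
deg(dpng) = 2; N(dpng) = {vviy, eupg}.
G on 73 vertices is 2-regular; a single 73-cycle (edge-transitive).
spec(A) ≈ [2.0, 1.9926, 1.9704, 1.9337, 1.8826, 1.8176, 1.7392, 1.6478, 1.5443, 1.4293, 1.3038, 1.1686, 1.0247, 0.8733, 0.7154, 0.5522, 0.3849, 0.2148, 0.043, -0.129, -0.3001, -0.469, -0.6344, -0.7951, -0.9499, -1.0977, -1.2373, -1.3678, -1.4882, -1.5976, -1.6951, -1.7801, -1.8518, -1.9099, -1.9539, -1.9834, -1.9981] (distinct, 4 d.p.).
With N=73: ϑ(G) = 73·(-(-1)*2*cos(pi/73))/(2−(-2*cos(pi/73))) = 73*cos(pi/73)/(cos(pi/73) + 1).
≈ 36.4830948 (to 7 d.p.).
α=36, χ(Ḡ)=37; ϑ=73*cos(pi/73)/(cos(pi/73) + 1) lies between (both strict).

73*cos(pi/73)/(cos(pi/73) + 1)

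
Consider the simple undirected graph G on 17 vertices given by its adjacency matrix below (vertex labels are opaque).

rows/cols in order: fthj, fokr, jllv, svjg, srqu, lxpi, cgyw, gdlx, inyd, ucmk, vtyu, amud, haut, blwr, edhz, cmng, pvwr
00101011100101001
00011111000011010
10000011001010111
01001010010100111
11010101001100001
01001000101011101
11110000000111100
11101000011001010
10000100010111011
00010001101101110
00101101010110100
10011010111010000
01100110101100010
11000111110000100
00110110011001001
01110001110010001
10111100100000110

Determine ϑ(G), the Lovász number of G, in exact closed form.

deg(pvwr) = 8; N(pvwr) = {fthj, jllv, svjg, srqu, lxpi, inyd, edhz, cmng}.
Vertex gdlx has 8 neighbors: fthj, fokr, jllv, srqu, ucmk, vtyu, blwr, cmng.
deg(edhz) = 8; N(edhz) = {jllv, svjg, lxpi, cgyw, ucmk, vtyu, blwr, pvwr}.
N(amud) = {fthj, svjg, srqu, cgyw, inyd, ucmk, vtyu, haut}, |N(amud)| = 8.
G on 17 vertices is 8-regular; SR(17,8,3,4) — a Paley graph.
A has 3 distinct eigenvalues ≈ [8.0, 1.561553, -2.561553].
−17·(-sqrt(17)/2 - 1/2) / ((8)−(-sqrt(17)/2 - 1/2)) = sqrt(17) = ϑ(G).
ϑ(G) ≈ 4.1231.

sqrt(17)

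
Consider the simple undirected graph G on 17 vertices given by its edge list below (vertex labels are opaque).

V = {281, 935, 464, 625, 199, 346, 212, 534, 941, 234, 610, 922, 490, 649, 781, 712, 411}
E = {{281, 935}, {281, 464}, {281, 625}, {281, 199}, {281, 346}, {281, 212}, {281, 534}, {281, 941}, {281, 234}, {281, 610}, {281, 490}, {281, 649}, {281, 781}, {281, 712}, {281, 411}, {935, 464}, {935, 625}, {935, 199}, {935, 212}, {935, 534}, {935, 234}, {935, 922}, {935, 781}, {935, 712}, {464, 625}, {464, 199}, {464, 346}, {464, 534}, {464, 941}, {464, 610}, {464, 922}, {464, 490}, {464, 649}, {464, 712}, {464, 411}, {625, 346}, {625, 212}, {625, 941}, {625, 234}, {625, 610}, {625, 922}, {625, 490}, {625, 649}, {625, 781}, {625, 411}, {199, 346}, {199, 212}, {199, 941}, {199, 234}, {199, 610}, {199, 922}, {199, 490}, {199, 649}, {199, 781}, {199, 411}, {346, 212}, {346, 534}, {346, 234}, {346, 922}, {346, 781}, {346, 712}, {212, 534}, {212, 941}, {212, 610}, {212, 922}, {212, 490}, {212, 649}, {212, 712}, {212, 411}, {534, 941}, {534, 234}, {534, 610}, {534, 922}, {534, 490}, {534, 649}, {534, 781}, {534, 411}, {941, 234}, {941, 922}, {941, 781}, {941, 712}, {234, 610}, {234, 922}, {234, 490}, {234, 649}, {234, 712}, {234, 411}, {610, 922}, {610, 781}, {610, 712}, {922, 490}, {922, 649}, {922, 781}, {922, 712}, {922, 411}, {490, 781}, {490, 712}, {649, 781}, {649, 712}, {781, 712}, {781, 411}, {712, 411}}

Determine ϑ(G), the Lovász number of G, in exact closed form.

7

Vertex 610 has 10 neighbors: 281, 464, 625, 199, 212, 534, 234, 922, 781, 712.
deg(941) = 10; N(941) = {281, 464, 625, 199, 212, 534, 234, 922, 781, 712}.
Vertex 346 has 10 neighbors: 281, 464, 625, 199, 212, 534, 234, 922, 781, 712.
Vertex 781 has 13 neighbors: 281, 935, 625, 199, 346, 534, 941, 610, 922, 490, 649, 712, 411.
K_{7,4,4,2} (perfect); ϑ(G) = α(G) = max{7,4,4,2} = 7.
ϑ(G) ≈ 7.0000.
Sandwich: α(G)=7 ≤ ϑ(G)=7 ≤ χ(Ḡ)=7 (collapsed).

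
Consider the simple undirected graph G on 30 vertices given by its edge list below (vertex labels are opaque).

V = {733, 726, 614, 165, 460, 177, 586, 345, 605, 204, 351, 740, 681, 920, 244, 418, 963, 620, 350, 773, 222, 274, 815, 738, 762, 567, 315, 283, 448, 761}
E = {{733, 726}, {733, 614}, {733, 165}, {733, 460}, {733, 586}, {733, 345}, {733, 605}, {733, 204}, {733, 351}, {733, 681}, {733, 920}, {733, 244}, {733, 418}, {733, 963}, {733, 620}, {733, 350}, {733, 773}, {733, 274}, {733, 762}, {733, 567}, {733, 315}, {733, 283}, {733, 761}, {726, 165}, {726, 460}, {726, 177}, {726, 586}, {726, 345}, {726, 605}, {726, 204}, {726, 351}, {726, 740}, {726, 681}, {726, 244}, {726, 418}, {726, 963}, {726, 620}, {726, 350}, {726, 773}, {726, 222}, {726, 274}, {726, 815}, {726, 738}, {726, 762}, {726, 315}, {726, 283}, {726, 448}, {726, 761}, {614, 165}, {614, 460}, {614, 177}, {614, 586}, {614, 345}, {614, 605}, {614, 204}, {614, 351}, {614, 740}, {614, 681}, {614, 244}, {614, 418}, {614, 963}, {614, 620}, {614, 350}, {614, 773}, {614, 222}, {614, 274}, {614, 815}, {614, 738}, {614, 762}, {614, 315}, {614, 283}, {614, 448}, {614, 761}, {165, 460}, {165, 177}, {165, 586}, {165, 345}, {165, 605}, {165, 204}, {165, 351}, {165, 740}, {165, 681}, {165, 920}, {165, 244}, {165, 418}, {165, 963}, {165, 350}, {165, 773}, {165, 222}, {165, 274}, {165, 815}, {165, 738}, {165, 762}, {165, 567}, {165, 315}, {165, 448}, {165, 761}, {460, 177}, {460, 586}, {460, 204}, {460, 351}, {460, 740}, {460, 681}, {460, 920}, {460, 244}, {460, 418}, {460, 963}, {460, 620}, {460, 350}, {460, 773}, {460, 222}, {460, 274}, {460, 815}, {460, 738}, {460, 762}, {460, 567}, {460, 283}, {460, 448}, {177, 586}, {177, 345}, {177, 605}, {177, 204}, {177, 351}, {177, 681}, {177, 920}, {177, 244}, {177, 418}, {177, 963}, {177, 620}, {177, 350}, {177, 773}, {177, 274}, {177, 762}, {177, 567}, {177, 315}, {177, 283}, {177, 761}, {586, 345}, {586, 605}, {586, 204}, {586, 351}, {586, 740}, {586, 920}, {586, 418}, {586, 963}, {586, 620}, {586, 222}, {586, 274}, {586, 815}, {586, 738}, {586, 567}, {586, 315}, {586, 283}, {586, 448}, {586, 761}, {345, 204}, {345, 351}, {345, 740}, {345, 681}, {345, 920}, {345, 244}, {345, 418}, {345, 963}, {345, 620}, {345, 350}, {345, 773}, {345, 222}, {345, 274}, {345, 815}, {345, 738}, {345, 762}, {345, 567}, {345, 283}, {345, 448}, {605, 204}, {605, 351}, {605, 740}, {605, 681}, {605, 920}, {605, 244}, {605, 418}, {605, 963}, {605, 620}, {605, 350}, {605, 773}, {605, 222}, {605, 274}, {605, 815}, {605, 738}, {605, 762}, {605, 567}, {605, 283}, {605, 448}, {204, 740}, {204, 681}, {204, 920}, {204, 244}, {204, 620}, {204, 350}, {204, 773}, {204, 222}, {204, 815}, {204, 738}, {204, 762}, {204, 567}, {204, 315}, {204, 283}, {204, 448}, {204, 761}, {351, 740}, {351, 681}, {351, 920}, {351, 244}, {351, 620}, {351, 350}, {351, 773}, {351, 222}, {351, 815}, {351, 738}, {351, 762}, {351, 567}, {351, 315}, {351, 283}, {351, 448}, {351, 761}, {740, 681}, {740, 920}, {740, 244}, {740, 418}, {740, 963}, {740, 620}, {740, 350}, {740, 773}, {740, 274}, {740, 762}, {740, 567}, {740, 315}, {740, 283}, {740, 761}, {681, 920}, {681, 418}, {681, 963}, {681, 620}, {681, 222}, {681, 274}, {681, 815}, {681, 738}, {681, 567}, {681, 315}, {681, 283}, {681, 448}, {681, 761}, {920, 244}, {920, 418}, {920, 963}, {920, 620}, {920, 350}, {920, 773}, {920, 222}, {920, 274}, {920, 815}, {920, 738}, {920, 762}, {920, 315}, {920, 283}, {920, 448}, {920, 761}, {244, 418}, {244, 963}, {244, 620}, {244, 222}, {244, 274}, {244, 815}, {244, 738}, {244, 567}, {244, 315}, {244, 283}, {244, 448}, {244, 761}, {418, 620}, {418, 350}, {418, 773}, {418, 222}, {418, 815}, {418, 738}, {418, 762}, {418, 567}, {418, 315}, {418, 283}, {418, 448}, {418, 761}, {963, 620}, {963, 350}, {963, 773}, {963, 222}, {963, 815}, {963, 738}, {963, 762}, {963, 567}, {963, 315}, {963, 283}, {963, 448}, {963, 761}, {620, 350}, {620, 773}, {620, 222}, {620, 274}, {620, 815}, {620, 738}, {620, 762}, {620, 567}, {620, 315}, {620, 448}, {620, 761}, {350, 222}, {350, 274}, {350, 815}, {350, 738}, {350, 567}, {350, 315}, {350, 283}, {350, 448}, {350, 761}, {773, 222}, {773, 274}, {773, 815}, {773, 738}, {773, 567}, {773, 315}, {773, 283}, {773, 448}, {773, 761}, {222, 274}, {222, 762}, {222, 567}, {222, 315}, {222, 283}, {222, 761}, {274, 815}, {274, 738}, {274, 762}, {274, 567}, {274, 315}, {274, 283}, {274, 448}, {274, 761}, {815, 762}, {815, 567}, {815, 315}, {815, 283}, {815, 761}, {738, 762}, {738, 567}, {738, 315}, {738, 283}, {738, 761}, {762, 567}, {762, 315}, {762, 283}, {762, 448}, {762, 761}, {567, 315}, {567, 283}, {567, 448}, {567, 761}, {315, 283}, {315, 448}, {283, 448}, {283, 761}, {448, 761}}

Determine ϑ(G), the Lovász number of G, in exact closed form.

deg(815) = 23; N(815) = {726, 614, 165, 460, 586, 345, 605, 204, 351, 681, 920, 244, 418, 963, 620, 350, 773, 274, 762, 567, 315, 283, 761}.
deg(567) = 26; N(567) = {733, 165, 460, 177, 586, 345, 605, 204, 351, 740, 681, 244, 418, 963, 620, 350, 773, 222, 274, 815, 738, 762, 315, 283, 448, 761}.
N(460) = {733, 726, 614, 165, 177, 586, 204, 351, 740, 681, 920, 244, 418, 963, 620, 350, 773, 222, 274, 815, 738, 762, 567, 283, 448}, |N(460)| = 25.
deg(345) = 25; N(345) = {733, 726, 614, 165, 177, 586, 204, 351, 740, 681, 920, 244, 418, 963, 620, 350, 773, 222, 274, 815, 738, 762, 567, 283, 448}.
Complete 6-partite, parts [7, 6, 5, 5, 4, 3]: perfect, ϑ = α = 7.
Numerically 7.000000000.
Sandwich: α(G)=7 ≤ ϑ(G)=7 ≤ χ(Ḡ)=7 (collapsed).

7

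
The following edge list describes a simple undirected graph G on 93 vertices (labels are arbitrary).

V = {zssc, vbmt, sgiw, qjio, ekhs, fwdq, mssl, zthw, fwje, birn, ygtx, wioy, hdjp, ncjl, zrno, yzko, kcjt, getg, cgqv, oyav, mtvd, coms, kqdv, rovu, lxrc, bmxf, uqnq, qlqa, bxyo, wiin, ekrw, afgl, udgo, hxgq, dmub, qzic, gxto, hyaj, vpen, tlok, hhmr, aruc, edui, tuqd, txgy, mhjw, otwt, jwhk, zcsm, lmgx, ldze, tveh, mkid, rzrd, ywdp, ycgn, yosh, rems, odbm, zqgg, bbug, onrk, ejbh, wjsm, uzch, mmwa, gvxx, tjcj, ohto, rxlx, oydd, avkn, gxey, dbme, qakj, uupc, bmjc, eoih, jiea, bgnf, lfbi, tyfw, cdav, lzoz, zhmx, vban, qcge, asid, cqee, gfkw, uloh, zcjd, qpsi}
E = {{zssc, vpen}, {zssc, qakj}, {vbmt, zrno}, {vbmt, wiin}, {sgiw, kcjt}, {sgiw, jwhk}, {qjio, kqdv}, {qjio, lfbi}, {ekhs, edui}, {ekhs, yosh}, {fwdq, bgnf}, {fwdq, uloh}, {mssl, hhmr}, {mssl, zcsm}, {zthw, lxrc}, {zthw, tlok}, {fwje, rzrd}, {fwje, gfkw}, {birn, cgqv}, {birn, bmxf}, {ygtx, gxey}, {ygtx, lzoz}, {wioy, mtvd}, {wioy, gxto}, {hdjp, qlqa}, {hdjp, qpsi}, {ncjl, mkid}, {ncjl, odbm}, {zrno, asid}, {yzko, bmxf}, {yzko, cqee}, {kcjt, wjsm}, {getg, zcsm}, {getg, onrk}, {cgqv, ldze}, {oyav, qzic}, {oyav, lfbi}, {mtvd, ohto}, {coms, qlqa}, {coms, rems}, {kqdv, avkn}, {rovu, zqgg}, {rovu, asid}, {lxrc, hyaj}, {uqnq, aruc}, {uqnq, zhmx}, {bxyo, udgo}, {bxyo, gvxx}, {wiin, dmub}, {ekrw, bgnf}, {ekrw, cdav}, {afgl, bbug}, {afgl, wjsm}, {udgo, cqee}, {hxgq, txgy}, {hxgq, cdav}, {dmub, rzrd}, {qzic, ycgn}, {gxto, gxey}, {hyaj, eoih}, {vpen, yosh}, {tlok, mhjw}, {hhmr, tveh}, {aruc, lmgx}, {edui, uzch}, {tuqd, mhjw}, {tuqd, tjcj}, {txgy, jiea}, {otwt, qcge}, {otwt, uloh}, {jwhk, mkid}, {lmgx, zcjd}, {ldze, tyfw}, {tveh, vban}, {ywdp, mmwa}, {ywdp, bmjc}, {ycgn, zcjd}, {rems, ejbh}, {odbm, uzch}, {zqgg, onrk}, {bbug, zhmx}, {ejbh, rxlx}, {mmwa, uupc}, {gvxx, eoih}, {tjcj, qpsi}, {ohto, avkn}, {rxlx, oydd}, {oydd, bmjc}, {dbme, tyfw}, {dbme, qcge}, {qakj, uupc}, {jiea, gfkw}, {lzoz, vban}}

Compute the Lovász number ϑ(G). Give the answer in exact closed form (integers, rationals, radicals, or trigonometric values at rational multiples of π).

93*cos(pi/93)/(cos(pi/93) + 1)

deg(jiea) = 2; N(jiea) = {txgy, gfkw}.
Vertex wjsm has 2 neighbors: kcjt, afgl.
N(tyfw) = {ldze, dbme}, |N(tyfw)| = 2.
N(vbmt) = {zrno, wiin}, |N(vbmt)| = 2.
Every vertex has degree 2 (N=93); a single 93-cycle (edge-transitive).
Distinct eigenvalues (to 4 d.p.): [2.0, 1.9954, 1.9818, 1.9591, 1.9274, 1.887, 1.8379, 1.7805, 1.7149, 1.6415, 1.5606, 1.4727, 1.3779, 1.2769, 1.1701, 1.0579, 0.9409, 0.8196, 0.6946, 0.5664, 0.4356, 0.3029, 0.1687, 0.0338, -0.1013, -0.2359, -0.3695, -0.5013, -0.6309, -0.7576, -0.8808, -1.0, -1.1146, -1.2242, -1.3282, -1.4261, -1.5175, -1.602, -1.6792, -1.7487, -1.8102, -1.8635, -1.9083, -1.9443, -1.9715, -1.9897, -1.9989].
Lovász (edge-transitive): ϑ = −93·(-2*cos(pi/93))/((2)−(-2*cos(pi/93))) = 93*cos(pi/93)/(cos(pi/93) + 1).
≈ 46.4867319 (to 7 d.p.).
Check 46 ≤ 93*cos(pi/93)/(cos(pi/93) + 1) ≤ 47: both strict.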